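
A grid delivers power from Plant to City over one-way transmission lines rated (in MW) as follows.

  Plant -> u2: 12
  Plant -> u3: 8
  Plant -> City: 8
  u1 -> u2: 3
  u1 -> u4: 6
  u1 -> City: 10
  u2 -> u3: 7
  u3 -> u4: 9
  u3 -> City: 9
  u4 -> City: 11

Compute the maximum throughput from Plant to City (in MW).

Augment Plant→City: bottleneck 8, flow now 8.
Augment Plant→u3→City: bottleneck 8, flow now 16.
Augment Plant→u2→u3→City: bottleneck 1, flow now 17.
Augment Plant→u2→u3→u4→City: bottleneck 6, flow now 23.
No augmenting path remains; maximum flow = 23.
In the residual graph, reachable from Plant: {Plant, u2}.
Min-cut edges: Plant→u3 (8), Plant→City (8), u2→u3 (7); capacity 8 + 8 + 7 = 23.
This cut is saturated, so no flow can exceed 23.

23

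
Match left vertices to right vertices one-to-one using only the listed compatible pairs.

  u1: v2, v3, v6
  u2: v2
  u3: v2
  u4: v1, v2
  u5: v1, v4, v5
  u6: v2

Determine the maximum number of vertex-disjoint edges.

Unit-capacity flow: source→left, listed edges, right→sink; max matching = max flow.
Augmenting path u1→v2 (+1); matched 1.
Augmenting path u4→v1 (+1); matched 2.
Augmenting path u5→v4 (+1); matched 3.
Augmenting path u2→v2→u1→v3 (+1); matched 4.
No augmenting path remains; maximum matching = 4.
König certificate: {u1, u4, u5, v2} is a vertex cover of size 4 (every listed pair touches it), so no matching can be larger.

4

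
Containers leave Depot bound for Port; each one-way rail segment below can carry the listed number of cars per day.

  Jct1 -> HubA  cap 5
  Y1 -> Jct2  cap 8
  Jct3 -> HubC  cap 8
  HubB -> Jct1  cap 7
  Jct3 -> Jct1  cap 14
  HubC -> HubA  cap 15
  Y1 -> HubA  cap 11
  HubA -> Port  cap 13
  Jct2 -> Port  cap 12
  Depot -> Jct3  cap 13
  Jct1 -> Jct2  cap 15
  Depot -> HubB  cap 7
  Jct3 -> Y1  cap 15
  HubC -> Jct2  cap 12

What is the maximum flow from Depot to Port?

Augment Depot→HubB→Jct1→Jct2→Port: bottleneck 7, flow now 7.
Augment Depot→Jct3→HubC→Jct2→Port: bottleneck 5, flow now 12.
Augment Depot→Jct3→HubC→HubA→Port: bottleneck 3, flow now 15.
Augment Depot→Jct3→Jct1→HubA→Port: bottleneck 5, flow now 20.
No augmenting path remains; maximum flow = 20.
In the residual graph, reachable from Depot: {Depot}.
Min-cut edges: Depot→HubB (7), Depot→Jct3 (13); capacity 7 + 13 = 20.
This cut is saturated, so no flow can exceed 20.

20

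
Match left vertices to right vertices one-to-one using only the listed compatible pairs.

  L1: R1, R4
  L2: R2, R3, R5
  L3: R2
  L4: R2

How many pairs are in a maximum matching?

Unit-capacity flow: source→left, listed edges, right→sink; max matching = max flow.
Augmenting path L1→R1 (+1); matched 1.
Augmenting path L2→R2 (+1); matched 2.
Augmenting path L3→R2→L2→R3 (+1); matched 3.
No augmenting path remains; maximum matching = 3.
König certificate: {L1, L2, R2} is a vertex cover of size 3 (every listed pair touches it), so no matching can be larger.

3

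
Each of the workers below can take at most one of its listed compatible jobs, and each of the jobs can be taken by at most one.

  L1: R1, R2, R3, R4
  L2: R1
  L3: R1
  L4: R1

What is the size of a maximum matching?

Unit-capacity flow: source→left, listed edges, right→sink; max matching = max flow.
Augmenting path L1→R1 (+1); matched 1.
Augmenting path L2→R1→L1→R2 (+1); matched 2.
No augmenting path remains; maximum matching = 2.
König certificate: {L1, R1} is a vertex cover of size 2 (every listed pair touches it), so no matching can be larger.

2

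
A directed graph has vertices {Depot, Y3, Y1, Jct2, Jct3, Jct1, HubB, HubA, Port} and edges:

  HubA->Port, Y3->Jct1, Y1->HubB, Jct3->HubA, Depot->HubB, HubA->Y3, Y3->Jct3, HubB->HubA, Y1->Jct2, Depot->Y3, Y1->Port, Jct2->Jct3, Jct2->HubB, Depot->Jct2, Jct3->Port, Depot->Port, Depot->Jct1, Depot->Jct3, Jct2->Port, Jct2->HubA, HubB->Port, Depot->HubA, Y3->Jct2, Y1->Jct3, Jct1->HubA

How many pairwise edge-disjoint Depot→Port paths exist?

Assign every edge capacity 1; by Menger, the answer equals the max flow.
Path Depot→Port (+1); total 1.
Path Depot→Jct2→Port (+1); total 2.
Path Depot→Jct3→Port (+1); total 3.
Path Depot→HubB→Port (+1); total 4.
Path Depot→HubA→Port (+1); total 5.
No residual Depot→Port path; max flow = 5.
Certifying cut of size 5: {Depot→Port, HubA→Port, HubB→Port, Jct2→Port, Jct3→Port}.

5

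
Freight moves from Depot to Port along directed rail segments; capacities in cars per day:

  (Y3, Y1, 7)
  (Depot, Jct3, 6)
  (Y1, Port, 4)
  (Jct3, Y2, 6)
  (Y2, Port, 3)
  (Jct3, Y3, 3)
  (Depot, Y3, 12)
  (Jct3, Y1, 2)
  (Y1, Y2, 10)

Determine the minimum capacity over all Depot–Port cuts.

7

Augment Depot→Jct3→Y2→Port: bottleneck 3, flow now 3.
Augment Depot→Jct3→Y1→Port: bottleneck 2, flow now 5.
Augment Depot→Y3→Y1→Port: bottleneck 2, flow now 7.
No augmenting path remains; maximum flow = 7.
By max-flow min-cut, the minimum cut capacity equals the max flow.
In the residual graph, reachable from Depot: {Depot, Jct3, Y3, Y2, Y1}.
Min-cut edges: Y2→Port (3), Y1→Port (4); capacity 3 + 4 = 7.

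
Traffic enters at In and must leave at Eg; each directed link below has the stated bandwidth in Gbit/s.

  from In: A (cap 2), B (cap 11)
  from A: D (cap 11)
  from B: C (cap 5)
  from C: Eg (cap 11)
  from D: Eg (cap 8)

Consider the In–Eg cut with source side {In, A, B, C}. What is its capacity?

Edges leaving {In, A, B, C}: A→D (11), C→Eg (11).
Cut capacity = 11 + 11 = 22.

22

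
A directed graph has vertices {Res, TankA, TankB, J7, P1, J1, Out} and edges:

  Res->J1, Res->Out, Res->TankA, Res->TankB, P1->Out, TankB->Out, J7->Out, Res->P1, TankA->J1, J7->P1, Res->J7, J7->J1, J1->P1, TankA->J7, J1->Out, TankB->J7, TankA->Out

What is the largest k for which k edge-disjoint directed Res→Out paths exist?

6

Assign every edge capacity 1; by Menger, the answer equals the max flow.
Path Res→Out (+1); total 1.
Path Res→TankA→Out (+1); total 2.
Path Res→TankB→Out (+1); total 3.
Path Res→J7→Out (+1); total 4.
Path Res→P1→Out (+1); total 5.
Path Res→J1→Out (+1); total 6.
No residual Res→Out path; max flow = 6.
Certifying cut of size 6: {Res→J1, Res→J7, Res→Out, Res→P1, Res→TankA, Res→TankB}.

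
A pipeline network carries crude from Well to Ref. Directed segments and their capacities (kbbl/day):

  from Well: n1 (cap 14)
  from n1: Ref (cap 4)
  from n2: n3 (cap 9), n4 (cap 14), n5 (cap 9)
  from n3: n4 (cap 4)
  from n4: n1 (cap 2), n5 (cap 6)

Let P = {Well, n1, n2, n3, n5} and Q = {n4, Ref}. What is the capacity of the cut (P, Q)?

Edges leaving {Well, n1, n2, n3, n5}: n1→Ref (4), n2→n4 (14), n3→n4 (4).
Cut capacity = 4 + 14 + 4 = 22.

22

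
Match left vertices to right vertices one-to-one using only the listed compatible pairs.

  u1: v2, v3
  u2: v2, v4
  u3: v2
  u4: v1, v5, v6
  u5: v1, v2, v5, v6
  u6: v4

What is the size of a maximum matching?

Unit-capacity flow: source→left, listed edges, right→sink; max matching = max flow.
Augmenting path u1→v2 (+1); matched 1.
Augmenting path u2→v4 (+1); matched 2.
Augmenting path u4→v1 (+1); matched 3.
Augmenting path u5→v5 (+1); matched 4.
Augmenting path u3→v2→u1→v3 (+1); matched 5.
No augmenting path remains; maximum matching = 5.
König certificate: {u1, u4, u5, v2, v4} is a vertex cover of size 5 (every listed pair touches it), so no matching can be larger.

5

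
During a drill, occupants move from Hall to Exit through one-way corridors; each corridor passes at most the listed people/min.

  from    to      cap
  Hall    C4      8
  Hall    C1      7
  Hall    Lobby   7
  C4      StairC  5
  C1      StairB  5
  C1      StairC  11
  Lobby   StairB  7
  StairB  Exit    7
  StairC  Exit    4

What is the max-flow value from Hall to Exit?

11

Augment Hall→C4→StairC→Exit: bottleneck 4, flow now 4.
Augment Hall→C1→StairB→Exit: bottleneck 5, flow now 9.
Augment Hall→Lobby→StairB→Exit: bottleneck 2, flow now 11.
No augmenting path remains; maximum flow = 11.
In the residual graph, reachable from Hall: {Hall, C4, C1, Lobby, StairB, StairC}.
Min-cut edges: StairB→Exit (7), StairC→Exit (4); capacity 7 + 4 = 11.
This cut is saturated, so no flow can exceed 11.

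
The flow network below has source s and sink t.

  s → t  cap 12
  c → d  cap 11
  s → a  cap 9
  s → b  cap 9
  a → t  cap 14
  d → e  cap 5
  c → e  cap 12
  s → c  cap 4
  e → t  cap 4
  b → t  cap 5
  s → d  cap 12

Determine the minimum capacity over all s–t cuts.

Augment s→t: bottleneck 12, flow now 12.
Augment s→a→t: bottleneck 9, flow now 21.
Augment s→b→t: bottleneck 5, flow now 26.
Augment s→c→e→t: bottleneck 4, flow now 30.
No augmenting path remains; maximum flow = 30.
By max-flow min-cut, the minimum cut capacity equals the max flow.
In the residual graph, reachable from s: {s, b, c, d, e}.
Min-cut edges: s→a (9), s→t (12), b→t (5), e→t (4); capacity 9 + 12 + 5 + 4 = 30.

30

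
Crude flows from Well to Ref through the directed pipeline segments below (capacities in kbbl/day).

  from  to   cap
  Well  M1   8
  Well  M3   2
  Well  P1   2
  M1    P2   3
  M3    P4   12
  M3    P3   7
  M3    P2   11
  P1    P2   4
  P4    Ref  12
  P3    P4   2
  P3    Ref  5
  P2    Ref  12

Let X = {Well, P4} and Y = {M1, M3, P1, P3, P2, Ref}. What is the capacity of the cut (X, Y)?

24

Edges leaving {Well, P4}: Well→M1 (8), Well→M3 (2), Well→P1 (2), P4→Ref (12).
Cut capacity = 8 + 2 + 2 + 12 = 24.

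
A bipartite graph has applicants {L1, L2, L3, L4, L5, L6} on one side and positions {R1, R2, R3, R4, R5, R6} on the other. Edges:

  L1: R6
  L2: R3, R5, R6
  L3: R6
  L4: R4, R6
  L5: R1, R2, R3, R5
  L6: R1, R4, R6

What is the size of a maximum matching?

Unit-capacity flow: source→left, listed edges, right→sink; max matching = max flow.
Augmenting path L1→R6 (+1); matched 1.
Augmenting path L2→R3 (+1); matched 2.
Augmenting path L4→R4 (+1); matched 3.
Augmenting path L5→R1 (+1); matched 4.
Augmenting path L6→R1→L5→R2 (+1); matched 5.
No augmenting path remains; maximum matching = 5.
König certificate: {L2, L4, L5, L6, R6} is a vertex cover of size 5 (every listed pair touches it), so no matching can be larger.

5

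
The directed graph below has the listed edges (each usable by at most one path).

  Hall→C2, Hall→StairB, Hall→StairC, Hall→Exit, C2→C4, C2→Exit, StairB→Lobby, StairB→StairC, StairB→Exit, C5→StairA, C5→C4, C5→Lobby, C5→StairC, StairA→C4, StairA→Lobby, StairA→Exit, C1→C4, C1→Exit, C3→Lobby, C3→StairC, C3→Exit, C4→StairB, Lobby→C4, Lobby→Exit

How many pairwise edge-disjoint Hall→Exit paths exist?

Assign every edge capacity 1; by Menger, the answer equals the max flow.
Path Hall→Exit (+1); total 1.
Path Hall→C2→Exit (+1); total 2.
Path Hall→StairB→Exit (+1); total 3.
No residual Hall→Exit path; max flow = 3.
Certifying cut of size 3: {Hall→C2, Hall→Exit, Hall→StairB}.

3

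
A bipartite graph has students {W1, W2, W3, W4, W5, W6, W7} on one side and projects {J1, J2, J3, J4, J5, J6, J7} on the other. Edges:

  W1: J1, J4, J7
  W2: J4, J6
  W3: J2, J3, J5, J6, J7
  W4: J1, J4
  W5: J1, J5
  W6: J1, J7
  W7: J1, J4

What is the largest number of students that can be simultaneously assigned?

Unit-capacity flow: source→left, listed edges, right→sink; max matching = max flow.
Augmenting path W1→J1 (+1); matched 1.
Augmenting path W2→J4 (+1); matched 2.
Augmenting path W3→J2 (+1); matched 3.
Augmenting path W5→J5 (+1); matched 4.
Augmenting path W6→J7 (+1); matched 5.
Augmenting path W4→J4→W2→J6 (+1); matched 6.
No augmenting path remains; maximum matching = 6.
König certificate: {W2, W3, W5, J1, J4, J7} is a vertex cover of size 6 (every listed pair touches it), so no matching can be larger.

6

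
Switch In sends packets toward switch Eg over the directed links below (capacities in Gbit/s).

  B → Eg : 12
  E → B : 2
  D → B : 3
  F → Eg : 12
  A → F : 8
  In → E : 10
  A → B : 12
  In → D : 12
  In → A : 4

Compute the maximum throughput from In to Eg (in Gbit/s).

Augment In→A→F→Eg: bottleneck 4, flow now 4.
Augment In→D→B→Eg: bottleneck 3, flow now 7.
Augment In→E→B→Eg: bottleneck 2, flow now 9.
No augmenting path remains; maximum flow = 9.
In the residual graph, reachable from In: {In, D, E}.
Min-cut edges: In→A (4), D→B (3), E→B (2); capacity 4 + 3 + 2 = 9.
This cut is saturated, so no flow can exceed 9.

9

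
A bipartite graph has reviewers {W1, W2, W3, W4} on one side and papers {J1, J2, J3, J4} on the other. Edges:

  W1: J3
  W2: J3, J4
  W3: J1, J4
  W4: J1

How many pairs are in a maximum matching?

3

Unit-capacity flow: source→left, listed edges, right→sink; max matching = max flow.
Augmenting path W1→J3 (+1); matched 1.
Augmenting path W2→J4 (+1); matched 2.
Augmenting path W3→J1 (+1); matched 3.
No augmenting path remains; maximum matching = 3.
König certificate: {J1, J3, J4} is a vertex cover of size 3 (every listed pair touches it), so no matching can be larger.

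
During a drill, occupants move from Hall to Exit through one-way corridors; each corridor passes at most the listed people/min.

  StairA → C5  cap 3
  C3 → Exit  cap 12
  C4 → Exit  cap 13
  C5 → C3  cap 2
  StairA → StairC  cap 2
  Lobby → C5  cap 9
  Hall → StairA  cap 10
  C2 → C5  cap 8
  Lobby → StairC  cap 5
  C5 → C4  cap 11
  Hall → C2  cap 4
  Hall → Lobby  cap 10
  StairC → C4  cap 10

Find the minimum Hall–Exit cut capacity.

15

Augment Hall→C2→C5→C4→Exit: bottleneck 4, flow now 4.
Augment Hall→Lobby→StairC→C4→Exit: bottleneck 5, flow now 9.
Augment Hall→Lobby→C5→C4→Exit: bottleneck 4, flow now 13.
Augment Hall→Lobby→C5→C3→Exit: bottleneck 1, flow now 14.
Augment Hall→StairA→C5→C3→Exit: bottleneck 1, flow now 15.
No augmenting path remains; maximum flow = 15.
By max-flow min-cut, the minimum cut capacity equals the max flow.
In the residual graph, reachable from Hall: {Hall, C2, Lobby, StairA, StairC, C5, C4}.
Min-cut edges: C5→C3 (2), C4→Exit (13); capacity 2 + 13 = 15.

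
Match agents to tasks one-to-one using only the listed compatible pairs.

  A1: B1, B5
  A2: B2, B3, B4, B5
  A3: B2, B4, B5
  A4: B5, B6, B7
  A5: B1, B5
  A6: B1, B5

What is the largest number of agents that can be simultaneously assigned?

Unit-capacity flow: source→left, listed edges, right→sink; max matching = max flow.
Augmenting path A1→B1 (+1); matched 1.
Augmenting path A2→B2 (+1); matched 2.
Augmenting path A3→B4 (+1); matched 3.
Augmenting path A4→B5 (+1); matched 4.
Augmenting path A5→B5→A4→B6 (+1); matched 5.
No augmenting path remains; maximum matching = 5.
König certificate: {A2, A3, A4, B1, B5} is a vertex cover of size 5 (every listed pair touches it), so no matching can be larger.

5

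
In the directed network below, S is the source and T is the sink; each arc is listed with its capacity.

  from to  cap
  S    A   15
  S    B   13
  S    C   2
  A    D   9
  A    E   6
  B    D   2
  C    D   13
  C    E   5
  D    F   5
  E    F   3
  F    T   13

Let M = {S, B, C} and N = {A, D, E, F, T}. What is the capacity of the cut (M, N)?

35

Edges leaving {S, B, C}: S→A (15), B→D (2), C→D (13), C→E (5).
Cut capacity = 15 + 2 + 13 + 5 = 35.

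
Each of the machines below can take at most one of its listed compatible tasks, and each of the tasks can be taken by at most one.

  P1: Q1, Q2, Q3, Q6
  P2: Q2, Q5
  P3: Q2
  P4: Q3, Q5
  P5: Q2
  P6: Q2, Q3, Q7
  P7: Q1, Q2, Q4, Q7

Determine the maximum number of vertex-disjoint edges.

6

Unit-capacity flow: source→left, listed edges, right→sink; max matching = max flow.
Augmenting path P1→Q1 (+1); matched 1.
Augmenting path P2→Q2 (+1); matched 2.
Augmenting path P4→Q3 (+1); matched 3.
Augmenting path P6→Q7 (+1); matched 4.
Augmenting path P7→Q4 (+1); matched 5.
Augmenting path P3→Q2→P2→Q5 (+1); matched 6.
No augmenting path remains; maximum matching = 6.
König certificate: {P1, P2, P4, P6, P7, Q2} is a vertex cover of size 6 (every listed pair touches it), so no matching can be larger.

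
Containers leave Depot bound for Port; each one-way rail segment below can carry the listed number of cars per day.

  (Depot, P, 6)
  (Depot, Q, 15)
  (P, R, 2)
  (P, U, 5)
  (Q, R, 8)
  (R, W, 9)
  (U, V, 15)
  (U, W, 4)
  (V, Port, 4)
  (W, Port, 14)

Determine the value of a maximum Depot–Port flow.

Augment Depot→P→R→W→Port: bottleneck 2, flow now 2.
Augment Depot→P→U→V→Port: bottleneck 4, flow now 6.
Augment Depot→Q→R→W→Port: bottleneck 7, flow now 13.
Augment Depot→Q→R→P→U→W→Port: bottleneck 1, flow now 14. (uses reverse residual edge)
No augmenting path remains; maximum flow = 14.
In the residual graph, reachable from Depot: {Depot, Q}.
Min-cut edges: Depot→P (6), Q→R (8); capacity 6 + 8 = 14.
This cut is saturated, so no flow can exceed 14.

14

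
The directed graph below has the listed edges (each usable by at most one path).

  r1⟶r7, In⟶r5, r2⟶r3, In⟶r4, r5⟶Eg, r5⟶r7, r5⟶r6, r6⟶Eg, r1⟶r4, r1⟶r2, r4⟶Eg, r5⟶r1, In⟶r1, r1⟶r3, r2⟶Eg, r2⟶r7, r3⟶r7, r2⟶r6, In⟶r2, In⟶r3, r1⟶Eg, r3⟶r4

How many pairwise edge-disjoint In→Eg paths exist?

Assign every edge capacity 1; by Menger, the answer equals the max flow.
Path In→r1→Eg (+1); total 1.
Path In→r2→Eg (+1); total 2.
Path In→r4→Eg (+1); total 3.
Path In→r5→Eg (+1); total 4.
No residual In→Eg path; max flow = 4.
Certifying cut of size 4: {In→r1, In→r2, In→r5, r4→Eg}.

4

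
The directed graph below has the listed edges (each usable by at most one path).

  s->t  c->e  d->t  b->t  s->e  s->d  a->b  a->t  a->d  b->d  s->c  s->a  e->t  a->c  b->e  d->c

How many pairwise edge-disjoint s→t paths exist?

Assign every edge capacity 1; by Menger, the answer equals the max flow.
Path s→t (+1); total 1.
Path s→a→t (+1); total 2.
Path s→d→t (+1); total 3.
Path s→e→t (+1); total 4.
No residual s→t path; max flow = 4.
Certifying cut of size 4: {e→t, s→a, s→d, s→t}.

4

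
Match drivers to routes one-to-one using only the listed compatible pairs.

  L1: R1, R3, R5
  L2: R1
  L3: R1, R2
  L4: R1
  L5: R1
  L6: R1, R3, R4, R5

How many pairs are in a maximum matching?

Unit-capacity flow: source→left, listed edges, right→sink; max matching = max flow.
Augmenting path L1→R1 (+1); matched 1.
Augmenting path L3→R2 (+1); matched 2.
Augmenting path L6→R3 (+1); matched 3.
Augmenting path L2→R1→L1→R5 (+1); matched 4.
No augmenting path remains; maximum matching = 4.
König certificate: {L1, L3, L6, R1} is a vertex cover of size 4 (every listed pair touches it), so no matching can be larger.

4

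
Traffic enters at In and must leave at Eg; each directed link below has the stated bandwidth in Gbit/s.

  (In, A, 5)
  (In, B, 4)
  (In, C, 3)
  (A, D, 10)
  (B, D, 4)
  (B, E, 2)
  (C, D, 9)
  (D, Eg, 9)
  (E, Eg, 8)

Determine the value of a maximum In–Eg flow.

11

Augment In→A→D→Eg: bottleneck 5, flow now 5.
Augment In→B→D→Eg: bottleneck 4, flow now 9.
Augment In→C→D→B→E→Eg: bottleneck 2, flow now 11. (uses reverse residual edge)
No augmenting path remains; maximum flow = 11.
In the residual graph, reachable from In: {In, A, B, C, D}.
Min-cut edges: B→E (2), D→Eg (9); capacity 2 + 9 = 11.
This cut is saturated, so no flow can exceed 11.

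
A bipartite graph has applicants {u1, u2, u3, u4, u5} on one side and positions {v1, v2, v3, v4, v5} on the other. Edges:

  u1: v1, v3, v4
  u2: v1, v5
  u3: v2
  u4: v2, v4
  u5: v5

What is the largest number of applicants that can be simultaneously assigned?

5

Unit-capacity flow: source→left, listed edges, right→sink; max matching = max flow.
Augmenting path u1→v1 (+1); matched 1.
Augmenting path u2→v5 (+1); matched 2.
Augmenting path u3→v2 (+1); matched 3.
Augmenting path u4→v4 (+1); matched 4.
Augmenting path u5→v5→u2→v1→u1→v3 (+1); matched 5.
No augmenting path remains; maximum matching = 5.
König certificate: {u1, u2, u3, u4, u5} is a vertex cover of size 5 (every listed pair touches it), so no matching can be larger.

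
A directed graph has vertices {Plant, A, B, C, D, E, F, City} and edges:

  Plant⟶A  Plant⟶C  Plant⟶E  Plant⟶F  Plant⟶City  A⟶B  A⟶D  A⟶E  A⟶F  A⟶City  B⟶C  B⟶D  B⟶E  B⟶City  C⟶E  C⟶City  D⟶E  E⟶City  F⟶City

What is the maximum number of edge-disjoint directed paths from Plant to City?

Assign every edge capacity 1; by Menger, the answer equals the max flow.
Path Plant→City (+1); total 1.
Path Plant→A→City (+1); total 2.
Path Plant→C→City (+1); total 3.
Path Plant→E→City (+1); total 4.
Path Plant→F→City (+1); total 5.
No residual Plant→City path; max flow = 5.
Certifying cut of size 5: {Plant→A, Plant→C, Plant→City, Plant→E, Plant→F}.

5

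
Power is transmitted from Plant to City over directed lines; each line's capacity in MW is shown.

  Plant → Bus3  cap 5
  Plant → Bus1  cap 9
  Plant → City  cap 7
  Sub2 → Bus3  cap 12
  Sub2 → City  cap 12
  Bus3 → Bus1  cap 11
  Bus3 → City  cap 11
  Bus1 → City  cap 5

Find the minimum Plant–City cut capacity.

17

Augment Plant→City: bottleneck 7, flow now 7.
Augment Plant→Bus3→City: bottleneck 5, flow now 12.
Augment Plant→Bus1→City: bottleneck 5, flow now 17.
No augmenting path remains; maximum flow = 17.
By max-flow min-cut, the minimum cut capacity equals the max flow.
In the residual graph, reachable from Plant: {Plant, Bus1}.
Min-cut edges: Plant→Bus3 (5), Plant→City (7), Bus1→City (5); capacity 5 + 7 + 5 = 17.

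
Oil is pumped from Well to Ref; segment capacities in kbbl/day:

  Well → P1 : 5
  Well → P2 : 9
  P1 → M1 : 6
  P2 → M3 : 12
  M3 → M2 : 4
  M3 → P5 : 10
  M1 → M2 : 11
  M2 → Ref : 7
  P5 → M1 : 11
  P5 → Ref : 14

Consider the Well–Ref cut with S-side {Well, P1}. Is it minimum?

Given cut capacity: 9 + 6 = 15.
Augment Well→P1→M1→M2→Ref: bottleneck 5, flow now 5.
Augment Well→P2→M3→M2→Ref: bottleneck 2, flow now 7.
Augment Well→P2→M3→P5→Ref: bottleneck 7, flow now 14.
No augmenting path remains; maximum flow = 14.
In the residual graph, reachable from Well: {Well}.
Min-cut edges: Well→P1 (5), Well→P2 (9); capacity 5 + 9 = 14.
Cut capacity 15 exceeds the max flow 14, so it is not minimum.

No — its capacity is 15, but the minimum cut has capacity 14.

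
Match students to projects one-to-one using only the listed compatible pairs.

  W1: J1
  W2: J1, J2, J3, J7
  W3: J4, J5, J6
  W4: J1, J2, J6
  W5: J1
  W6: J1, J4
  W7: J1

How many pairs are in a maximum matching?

5

Unit-capacity flow: source→left, listed edges, right→sink; max matching = max flow.
Augmenting path W1→J1 (+1); matched 1.
Augmenting path W2→J2 (+1); matched 2.
Augmenting path W3→J4 (+1); matched 3.
Augmenting path W4→J6 (+1); matched 4.
Augmenting path W6→J4→W3→J5 (+1); matched 5.
No augmenting path remains; maximum matching = 5.
König certificate: {W2, W3, W4, W6, J1} is a vertex cover of size 5 (every listed pair touches it), so no matching can be larger.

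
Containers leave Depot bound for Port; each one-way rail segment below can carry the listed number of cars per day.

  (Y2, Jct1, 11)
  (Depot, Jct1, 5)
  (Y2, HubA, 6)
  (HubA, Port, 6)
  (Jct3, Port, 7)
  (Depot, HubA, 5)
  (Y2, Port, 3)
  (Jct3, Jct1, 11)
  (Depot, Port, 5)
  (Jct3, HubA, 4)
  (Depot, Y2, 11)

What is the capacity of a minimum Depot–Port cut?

Augment Depot→Port: bottleneck 5, flow now 5.
Augment Depot→Y2→Port: bottleneck 3, flow now 8.
Augment Depot→HubA→Port: bottleneck 5, flow now 13.
Augment Depot→Y2→HubA→Port: bottleneck 1, flow now 14.
No augmenting path remains; maximum flow = 14.
By max-flow min-cut, the minimum cut capacity equals the max flow.
In the residual graph, reachable from Depot: {Depot, Y2, HubA, Jct1}.
Min-cut edges: Depot→Port (5), Y2→Port (3), HubA→Port (6); capacity 5 + 3 + 6 = 14.

14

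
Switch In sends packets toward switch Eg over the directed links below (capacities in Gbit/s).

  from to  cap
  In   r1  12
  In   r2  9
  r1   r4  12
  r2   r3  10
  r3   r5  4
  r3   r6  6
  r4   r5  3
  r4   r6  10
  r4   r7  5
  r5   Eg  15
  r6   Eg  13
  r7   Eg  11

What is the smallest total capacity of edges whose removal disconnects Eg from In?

Augment In→r1→r4→r5→Eg: bottleneck 3, flow now 3.
Augment In→r1→r4→r6→Eg: bottleneck 9, flow now 12.
Augment In→r2→r3→r5→Eg: bottleneck 4, flow now 16.
Augment In→r2→r3→r6→Eg: bottleneck 4, flow now 20.
Augment In→r2→r3→r6→r4→r7→Eg: bottleneck 1, flow now 21. (uses reverse residual edge)
No augmenting path remains; maximum flow = 21.
By max-flow min-cut, the minimum cut capacity equals the max flow.
In the residual graph, reachable from In: {In}.
Min-cut edges: In→r1 (12), In→r2 (9); capacity 12 + 9 = 21.

21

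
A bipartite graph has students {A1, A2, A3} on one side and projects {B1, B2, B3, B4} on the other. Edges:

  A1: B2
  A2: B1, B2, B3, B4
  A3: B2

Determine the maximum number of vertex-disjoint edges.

Unit-capacity flow: source→left, listed edges, right→sink; max matching = max flow.
Augmenting path A1→B2 (+1); matched 1.
Augmenting path A2→B1 (+1); matched 2.
No augmenting path remains; maximum matching = 2.
König certificate: {A2, B2} is a vertex cover of size 2 (every listed pair touches it), so no matching can be larger.

2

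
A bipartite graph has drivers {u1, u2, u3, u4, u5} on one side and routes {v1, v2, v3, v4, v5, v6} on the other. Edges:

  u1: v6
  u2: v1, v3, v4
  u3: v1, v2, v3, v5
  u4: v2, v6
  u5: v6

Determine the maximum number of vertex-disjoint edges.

4

Unit-capacity flow: source→left, listed edges, right→sink; max matching = max flow.
Augmenting path u1→v6 (+1); matched 1.
Augmenting path u2→v1 (+1); matched 2.
Augmenting path u3→v2 (+1); matched 3.
Augmenting path u4→v2→u3→v3 (+1); matched 4.
No augmenting path remains; maximum matching = 4.
König certificate: {u2, u3, u4, v6} is a vertex cover of size 4 (every listed pair touches it), so no matching can be larger.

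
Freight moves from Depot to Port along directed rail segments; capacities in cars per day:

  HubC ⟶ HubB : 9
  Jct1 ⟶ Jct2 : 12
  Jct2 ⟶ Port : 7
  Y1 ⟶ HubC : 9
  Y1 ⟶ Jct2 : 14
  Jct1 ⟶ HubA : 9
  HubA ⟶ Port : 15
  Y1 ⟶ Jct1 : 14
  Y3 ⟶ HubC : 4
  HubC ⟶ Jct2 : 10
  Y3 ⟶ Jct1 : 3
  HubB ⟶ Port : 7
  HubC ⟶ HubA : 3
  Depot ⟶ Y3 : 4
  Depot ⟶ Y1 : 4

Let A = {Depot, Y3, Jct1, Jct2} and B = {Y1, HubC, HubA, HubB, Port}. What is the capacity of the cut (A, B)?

24

Edges leaving {Depot, Y3, Jct1, Jct2}: Depot→Y1 (4), Y3→HubC (4), Jct1→HubA (9), Jct2→Port (7).
Cut capacity = 4 + 4 + 9 + 7 = 24.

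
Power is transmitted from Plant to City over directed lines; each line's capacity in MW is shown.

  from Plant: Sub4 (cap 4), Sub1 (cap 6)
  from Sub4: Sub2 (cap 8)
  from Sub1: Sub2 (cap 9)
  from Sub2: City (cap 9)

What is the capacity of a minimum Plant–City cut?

Augment Plant→Sub4→Sub2→City: bottleneck 4, flow now 4.
Augment Plant→Sub1→Sub2→City: bottleneck 5, flow now 9.
No augmenting path remains; maximum flow = 9.
By max-flow min-cut, the minimum cut capacity equals the max flow.
In the residual graph, reachable from Plant: {Plant, Sub4, Sub1, Sub2}.
Min-cut edges: Sub2→City (9); capacity 9 = 9.

9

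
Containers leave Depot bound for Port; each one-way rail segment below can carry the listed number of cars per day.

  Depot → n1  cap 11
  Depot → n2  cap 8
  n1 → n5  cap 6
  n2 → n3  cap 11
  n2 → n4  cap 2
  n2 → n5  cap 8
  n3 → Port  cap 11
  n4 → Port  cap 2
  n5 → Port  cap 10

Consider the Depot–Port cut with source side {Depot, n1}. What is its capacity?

Edges leaving {Depot, n1}: Depot→n2 (8), n1→n5 (6).
Cut capacity = 8 + 6 = 14.

14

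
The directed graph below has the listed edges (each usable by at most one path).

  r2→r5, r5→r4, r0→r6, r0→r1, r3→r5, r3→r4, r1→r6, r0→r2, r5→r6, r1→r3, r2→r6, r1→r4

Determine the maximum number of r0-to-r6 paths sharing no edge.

3

Assign every edge capacity 1; by Menger, the answer equals the max flow.
Path r0→r6 (+1); total 1.
Path r0→r1→r6 (+1); total 2.
Path r0→r2→r6 (+1); total 3.
No residual r0→r6 path; max flow = 3.
Certifying cut of size 3: {r0→r1, r0→r2, r0→r6}.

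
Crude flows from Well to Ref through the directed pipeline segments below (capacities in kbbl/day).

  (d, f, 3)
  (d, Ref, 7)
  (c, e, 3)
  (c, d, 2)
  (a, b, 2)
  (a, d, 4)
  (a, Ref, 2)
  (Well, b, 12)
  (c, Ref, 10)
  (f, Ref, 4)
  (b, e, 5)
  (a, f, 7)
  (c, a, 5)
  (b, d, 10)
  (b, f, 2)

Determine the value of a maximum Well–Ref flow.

11

Augment Well→b→d→Ref: bottleneck 7, flow now 7.
Augment Well→b→f→Ref: bottleneck 2, flow now 9.
Augment Well→b→d→f→Ref: bottleneck 2, flow now 11.
No augmenting path remains; maximum flow = 11.
In the residual graph, reachable from Well: {Well, b, d, e, f}.
Min-cut edges: d→Ref (7), f→Ref (4); capacity 7 + 4 = 11.
This cut is saturated, so no flow can exceed 11.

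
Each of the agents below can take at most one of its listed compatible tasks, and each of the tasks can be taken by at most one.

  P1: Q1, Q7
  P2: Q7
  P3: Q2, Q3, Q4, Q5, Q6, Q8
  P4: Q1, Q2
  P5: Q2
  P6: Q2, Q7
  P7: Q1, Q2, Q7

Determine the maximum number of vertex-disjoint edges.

Unit-capacity flow: source→left, listed edges, right→sink; max matching = max flow.
Augmenting path P1→Q1 (+1); matched 1.
Augmenting path P2→Q7 (+1); matched 2.
Augmenting path P3→Q2 (+1); matched 3.
Augmenting path P4→Q2→P3→Q3 (+1); matched 4.
No augmenting path remains; maximum matching = 4.
König certificate: {P3, Q1, Q2, Q7} is a vertex cover of size 4 (every listed pair touches it), so no matching can be larger.

4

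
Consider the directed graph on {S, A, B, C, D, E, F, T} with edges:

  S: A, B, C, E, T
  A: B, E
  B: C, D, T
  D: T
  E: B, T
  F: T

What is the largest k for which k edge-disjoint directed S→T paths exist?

Assign every edge capacity 1; by Menger, the answer equals the max flow.
Path S→T (+1); total 1.
Path S→B→T (+1); total 2.
Path S→E→T (+1); total 3.
Path S→A→B→D→T (+1); total 4.
No residual S→T path; max flow = 4.
Certifying cut of size 4: {S→A, S→B, S→E, S→T}.

4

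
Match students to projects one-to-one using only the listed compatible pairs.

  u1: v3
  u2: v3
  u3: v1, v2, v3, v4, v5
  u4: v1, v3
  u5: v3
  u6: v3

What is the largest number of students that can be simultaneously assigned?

Unit-capacity flow: source→left, listed edges, right→sink; max matching = max flow.
Augmenting path u1→v3 (+1); matched 1.
Augmenting path u3→v1 (+1); matched 2.
Augmenting path u4→v1→u3→v2 (+1); matched 3.
No augmenting path remains; maximum matching = 3.
König certificate: {u3, u4, v3} is a vertex cover of size 3 (every listed pair touches it), so no matching can be larger.

3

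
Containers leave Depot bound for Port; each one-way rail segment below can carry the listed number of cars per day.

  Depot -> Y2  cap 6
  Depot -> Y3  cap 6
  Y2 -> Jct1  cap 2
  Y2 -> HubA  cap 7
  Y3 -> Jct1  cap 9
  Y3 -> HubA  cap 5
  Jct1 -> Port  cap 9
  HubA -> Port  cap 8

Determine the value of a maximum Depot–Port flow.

12

Augment Depot→Y2→Jct1→Port: bottleneck 2, flow now 2.
Augment Depot→Y2→HubA→Port: bottleneck 4, flow now 6.
Augment Depot→Y3→Jct1→Port: bottleneck 6, flow now 12.
No augmenting path remains; maximum flow = 12.
In the residual graph, reachable from Depot: {Depot}.
Min-cut edges: Depot→Y2 (6), Depot→Y3 (6); capacity 6 + 6 = 12.
This cut is saturated, so no flow can exceed 12.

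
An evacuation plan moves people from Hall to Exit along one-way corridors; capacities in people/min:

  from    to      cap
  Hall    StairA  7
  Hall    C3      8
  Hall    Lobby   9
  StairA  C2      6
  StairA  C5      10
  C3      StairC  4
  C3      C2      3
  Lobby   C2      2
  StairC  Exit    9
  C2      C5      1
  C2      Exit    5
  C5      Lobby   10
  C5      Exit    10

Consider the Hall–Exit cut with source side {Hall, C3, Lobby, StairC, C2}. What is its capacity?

Edges leaving {Hall, C3, Lobby, StairC, C2}: Hall→StairA (7), StairC→Exit (9), C2→C5 (1), C2→Exit (5).
Cut capacity = 7 + 9 + 1 + 5 = 22.

22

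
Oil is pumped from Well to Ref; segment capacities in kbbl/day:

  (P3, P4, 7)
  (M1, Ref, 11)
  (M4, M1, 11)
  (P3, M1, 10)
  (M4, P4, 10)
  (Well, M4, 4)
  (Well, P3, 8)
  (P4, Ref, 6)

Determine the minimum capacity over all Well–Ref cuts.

Augment Well→M4→P4→Ref: bottleneck 4, flow now 4.
Augment Well→P3→P4→Ref: bottleneck 2, flow now 6.
Augment Well→P3→M1→Ref: bottleneck 6, flow now 12.
No augmenting path remains; maximum flow = 12.
By max-flow min-cut, the minimum cut capacity equals the max flow.
In the residual graph, reachable from Well: {Well}.
Min-cut edges: Well→M4 (4), Well→P3 (8); capacity 4 + 8 = 12.

12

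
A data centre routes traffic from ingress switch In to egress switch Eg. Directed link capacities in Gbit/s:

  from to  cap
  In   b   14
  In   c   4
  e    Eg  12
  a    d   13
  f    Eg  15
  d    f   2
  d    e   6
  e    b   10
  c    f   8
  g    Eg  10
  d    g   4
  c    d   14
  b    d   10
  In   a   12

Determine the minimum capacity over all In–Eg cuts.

16

Augment In→c→f→Eg: bottleneck 4, flow now 4.
Augment In→a→d→e→Eg: bottleneck 6, flow now 10.
Augment In→a→d→f→Eg: bottleneck 2, flow now 12.
Augment In→a→d→g→Eg: bottleneck 4, flow now 16.
No augmenting path remains; maximum flow = 16.
By max-flow min-cut, the minimum cut capacity equals the max flow.
In the residual graph, reachable from In: {In, a, b, d}.
Min-cut edges: In→c (4), d→e (6), d→f (2), d→g (4); capacity 4 + 6 + 2 + 4 = 16.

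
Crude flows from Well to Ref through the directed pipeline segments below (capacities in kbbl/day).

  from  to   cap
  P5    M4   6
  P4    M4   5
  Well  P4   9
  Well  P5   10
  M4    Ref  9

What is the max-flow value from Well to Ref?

Augment Well→P4→M4→Ref: bottleneck 5, flow now 5.
Augment Well→P5→M4→Ref: bottleneck 4, flow now 9.
No augmenting path remains; maximum flow = 9.
In the residual graph, reachable from Well: {Well, P4, P5, M4}.
Min-cut edges: M4→Ref (9); capacity 9 = 9.
This cut is saturated, so no flow can exceed 9.

9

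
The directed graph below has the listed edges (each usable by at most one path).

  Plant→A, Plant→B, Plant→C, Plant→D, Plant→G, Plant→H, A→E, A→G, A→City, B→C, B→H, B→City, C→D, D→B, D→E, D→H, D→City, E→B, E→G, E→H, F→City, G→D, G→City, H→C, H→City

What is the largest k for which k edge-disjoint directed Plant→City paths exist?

Assign every edge capacity 1; by Menger, the answer equals the max flow.
Path Plant→A→City (+1); total 1.
Path Plant→B→City (+1); total 2.
Path Plant→D→City (+1); total 3.
Path Plant→G→City (+1); total 4.
Path Plant→H→City (+1); total 5.
No residual Plant→City path; max flow = 5.
Certifying cut of size 5: {B→City, D→City, G→City, H→City, Plant→A}.

5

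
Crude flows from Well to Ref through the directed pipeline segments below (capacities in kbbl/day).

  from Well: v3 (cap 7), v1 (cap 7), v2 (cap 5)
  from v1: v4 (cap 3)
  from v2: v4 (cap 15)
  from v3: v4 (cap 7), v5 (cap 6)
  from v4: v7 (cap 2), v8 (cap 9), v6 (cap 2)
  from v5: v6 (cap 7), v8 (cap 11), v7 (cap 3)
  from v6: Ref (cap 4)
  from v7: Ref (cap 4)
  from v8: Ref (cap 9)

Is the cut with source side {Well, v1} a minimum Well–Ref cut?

Given cut capacity: 5 + 7 + 3 = 15.
Augment Well→v1→v4→v6→Ref: bottleneck 2, flow now 2.
Augment Well→v1→v4→v7→Ref: bottleneck 1, flow now 3.
Augment Well→v2→v4→v7→Ref: bottleneck 1, flow now 4.
Augment Well→v2→v4→v8→Ref: bottleneck 4, flow now 8.
Augment Well→v3→v4→v8→Ref: bottleneck 5, flow now 13.
Augment Well→v3→v5→v6→Ref: bottleneck 2, flow now 15.
No augmenting path remains; maximum flow = 15.
Cut capacity 15 equals the max flow, so it is a minimum cut.

Yes — it is a minimum cut (capacity 15).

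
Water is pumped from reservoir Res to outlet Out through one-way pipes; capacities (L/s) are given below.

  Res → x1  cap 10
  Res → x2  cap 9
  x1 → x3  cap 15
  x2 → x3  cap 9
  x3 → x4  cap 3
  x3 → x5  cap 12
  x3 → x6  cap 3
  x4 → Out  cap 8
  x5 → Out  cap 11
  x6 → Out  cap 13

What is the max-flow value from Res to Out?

17

Augment Res→x1→x3→x4→Out: bottleneck 3, flow now 3.
Augment Res→x1→x3→x5→Out: bottleneck 7, flow now 10.
Augment Res→x2→x3→x5→Out: bottleneck 4, flow now 14.
Augment Res→x2→x3→x6→Out: bottleneck 3, flow now 17.
No augmenting path remains; maximum flow = 17.
In the residual graph, reachable from Res: {Res, x1, x2, x3, x5}.
Min-cut edges: x3→x4 (3), x3→x6 (3), x5→Out (11); capacity 3 + 3 + 11 = 17.
This cut is saturated, so no flow can exceed 17.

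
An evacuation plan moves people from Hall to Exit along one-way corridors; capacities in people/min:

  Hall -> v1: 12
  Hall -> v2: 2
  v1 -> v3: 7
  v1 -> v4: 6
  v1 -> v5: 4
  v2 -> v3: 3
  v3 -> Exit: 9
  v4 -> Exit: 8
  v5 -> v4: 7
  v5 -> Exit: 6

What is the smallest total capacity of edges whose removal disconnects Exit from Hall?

14

Augment Hall→v1→v3→Exit: bottleneck 7, flow now 7.
Augment Hall→v1→v4→Exit: bottleneck 5, flow now 12.
Augment Hall→v2→v3→Exit: bottleneck 2, flow now 14.
No augmenting path remains; maximum flow = 14.
By max-flow min-cut, the minimum cut capacity equals the max flow.
In the residual graph, reachable from Hall: {Hall}.
Min-cut edges: Hall→v1 (12), Hall→v2 (2); capacity 12 + 2 = 14.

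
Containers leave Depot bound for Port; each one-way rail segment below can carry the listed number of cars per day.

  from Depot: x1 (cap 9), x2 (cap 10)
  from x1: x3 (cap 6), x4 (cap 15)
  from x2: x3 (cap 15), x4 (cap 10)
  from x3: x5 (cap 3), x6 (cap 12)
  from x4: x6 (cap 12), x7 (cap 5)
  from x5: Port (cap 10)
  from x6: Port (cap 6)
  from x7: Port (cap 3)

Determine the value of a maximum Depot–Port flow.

12

Augment Depot→x1→x3→x5→Port: bottleneck 3, flow now 3.
Augment Depot→x1→x3→x6→Port: bottleneck 3, flow now 6.
Augment Depot→x1→x4→x6→Port: bottleneck 3, flow now 9.
Augment Depot→x2→x4→x7→Port: bottleneck 3, flow now 12.
No augmenting path remains; maximum flow = 12.
In the residual graph, reachable from Depot: {Depot, x1, x2, x3, x4, x6, x7}.
Min-cut edges: x3→x5 (3), x6→Port (6), x7→Port (3); capacity 3 + 6 + 3 = 12.
This cut is saturated, so no flow can exceed 12.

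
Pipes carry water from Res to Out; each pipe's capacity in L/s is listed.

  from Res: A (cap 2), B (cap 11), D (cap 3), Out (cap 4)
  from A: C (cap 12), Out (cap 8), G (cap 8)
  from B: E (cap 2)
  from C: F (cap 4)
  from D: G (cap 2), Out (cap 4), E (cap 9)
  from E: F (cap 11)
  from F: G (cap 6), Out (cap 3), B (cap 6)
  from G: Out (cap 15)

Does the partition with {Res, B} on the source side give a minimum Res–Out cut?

Yes — it is a minimum cut (capacity 11).

Given cut capacity: 2 + 3 + 4 + 2 = 11.
Augment Res→Out: bottleneck 4, flow now 4.
Augment Res→A→Out: bottleneck 2, flow now 6.
Augment Res→D→Out: bottleneck 3, flow now 9.
Augment Res→B→E→F→Out: bottleneck 2, flow now 11.
No augmenting path remains; maximum flow = 11.
Cut capacity 11 equals the max flow, so it is a minimum cut.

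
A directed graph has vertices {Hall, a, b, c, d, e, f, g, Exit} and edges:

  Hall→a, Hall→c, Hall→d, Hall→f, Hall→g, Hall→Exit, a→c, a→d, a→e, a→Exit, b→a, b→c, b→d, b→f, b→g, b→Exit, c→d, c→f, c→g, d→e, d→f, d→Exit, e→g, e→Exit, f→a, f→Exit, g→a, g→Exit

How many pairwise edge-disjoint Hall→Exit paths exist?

Assign every edge capacity 1; by Menger, the answer equals the max flow.
Path Hall→Exit (+1); total 1.
Path Hall→a→Exit (+1); total 2.
Path Hall→d→Exit (+1); total 3.
Path Hall→f→Exit (+1); total 4.
Path Hall→g→Exit (+1); total 5.
Path Hall→c→d→e→Exit (+1); total 6.
No residual Hall→Exit path; max flow = 6.
Certifying cut of size 6: {Hall→Exit, Hall→a, Hall→c, Hall→d, Hall→f, Hall→g}.

6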